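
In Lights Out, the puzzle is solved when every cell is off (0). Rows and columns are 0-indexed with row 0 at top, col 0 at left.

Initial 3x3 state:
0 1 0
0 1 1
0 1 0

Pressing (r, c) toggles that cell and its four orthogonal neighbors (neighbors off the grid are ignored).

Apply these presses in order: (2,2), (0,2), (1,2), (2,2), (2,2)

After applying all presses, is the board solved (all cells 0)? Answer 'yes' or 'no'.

Answer: yes

Derivation:
After press 1 at (2,2):
0 1 0
0 1 0
0 0 1

After press 2 at (0,2):
0 0 1
0 1 1
0 0 1

After press 3 at (1,2):
0 0 0
0 0 0
0 0 0

After press 4 at (2,2):
0 0 0
0 0 1
0 1 1

After press 5 at (2,2):
0 0 0
0 0 0
0 0 0

Lights still on: 0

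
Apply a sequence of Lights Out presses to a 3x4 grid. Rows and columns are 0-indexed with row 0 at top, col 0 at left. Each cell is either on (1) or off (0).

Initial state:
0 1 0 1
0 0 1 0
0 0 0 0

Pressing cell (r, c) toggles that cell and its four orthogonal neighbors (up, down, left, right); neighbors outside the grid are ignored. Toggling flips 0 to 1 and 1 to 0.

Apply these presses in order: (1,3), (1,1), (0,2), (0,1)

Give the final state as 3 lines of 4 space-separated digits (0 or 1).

Answer: 1 0 0 1
1 0 0 1
0 1 0 1

Derivation:
After press 1 at (1,3):
0 1 0 0
0 0 0 1
0 0 0 1

After press 2 at (1,1):
0 0 0 0
1 1 1 1
0 1 0 1

After press 3 at (0,2):
0 1 1 1
1 1 0 1
0 1 0 1

After press 4 at (0,1):
1 0 0 1
1 0 0 1
0 1 0 1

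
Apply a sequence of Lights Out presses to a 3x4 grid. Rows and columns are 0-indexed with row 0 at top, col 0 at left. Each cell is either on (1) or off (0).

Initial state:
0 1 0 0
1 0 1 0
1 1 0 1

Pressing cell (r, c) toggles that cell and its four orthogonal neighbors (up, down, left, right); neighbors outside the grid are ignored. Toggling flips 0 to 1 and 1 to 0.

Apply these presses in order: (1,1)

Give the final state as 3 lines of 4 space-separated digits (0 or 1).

Answer: 0 0 0 0
0 1 0 0
1 0 0 1

Derivation:
After press 1 at (1,1):
0 0 0 0
0 1 0 0
1 0 0 1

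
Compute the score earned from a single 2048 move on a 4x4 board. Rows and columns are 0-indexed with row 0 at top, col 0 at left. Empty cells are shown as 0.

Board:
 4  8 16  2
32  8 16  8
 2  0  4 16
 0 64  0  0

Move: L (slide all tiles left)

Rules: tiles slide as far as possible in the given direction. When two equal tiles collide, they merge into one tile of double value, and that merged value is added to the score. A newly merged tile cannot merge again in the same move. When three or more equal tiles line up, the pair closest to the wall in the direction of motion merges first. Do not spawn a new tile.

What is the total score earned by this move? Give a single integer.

Slide left:
row 0: [4, 8, 16, 2] -> [4, 8, 16, 2]  score +0 (running 0)
row 1: [32, 8, 16, 8] -> [32, 8, 16, 8]  score +0 (running 0)
row 2: [2, 0, 4, 16] -> [2, 4, 16, 0]  score +0 (running 0)
row 3: [0, 64, 0, 0] -> [64, 0, 0, 0]  score +0 (running 0)
Board after move:
 4  8 16  2
32  8 16  8
 2  4 16  0
64  0  0  0

Answer: 0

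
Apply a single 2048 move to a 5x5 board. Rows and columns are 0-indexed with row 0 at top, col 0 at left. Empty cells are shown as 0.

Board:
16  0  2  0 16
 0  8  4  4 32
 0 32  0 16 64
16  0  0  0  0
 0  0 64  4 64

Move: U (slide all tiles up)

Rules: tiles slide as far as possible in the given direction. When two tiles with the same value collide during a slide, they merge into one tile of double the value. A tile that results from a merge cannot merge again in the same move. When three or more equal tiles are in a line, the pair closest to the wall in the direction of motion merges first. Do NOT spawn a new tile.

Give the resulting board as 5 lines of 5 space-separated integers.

Slide up:
col 0: [16, 0, 0, 16, 0] -> [32, 0, 0, 0, 0]
col 1: [0, 8, 32, 0, 0] -> [8, 32, 0, 0, 0]
col 2: [2, 4, 0, 0, 64] -> [2, 4, 64, 0, 0]
col 3: [0, 4, 16, 0, 4] -> [4, 16, 4, 0, 0]
col 4: [16, 32, 64, 0, 64] -> [16, 32, 128, 0, 0]

Answer:  32   8   2   4  16
  0  32   4  16  32
  0   0  64   4 128
  0   0   0   0   0
  0   0   0   0   0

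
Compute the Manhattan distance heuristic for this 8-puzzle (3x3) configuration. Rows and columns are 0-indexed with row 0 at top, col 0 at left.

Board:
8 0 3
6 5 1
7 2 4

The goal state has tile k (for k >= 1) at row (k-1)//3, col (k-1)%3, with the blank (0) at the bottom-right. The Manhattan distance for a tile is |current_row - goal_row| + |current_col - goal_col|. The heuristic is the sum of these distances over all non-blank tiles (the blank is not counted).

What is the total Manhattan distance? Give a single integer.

Answer: 13

Derivation:
Tile 8: (0,0)->(2,1) = 3
Tile 3: (0,2)->(0,2) = 0
Tile 6: (1,0)->(1,2) = 2
Tile 5: (1,1)->(1,1) = 0
Tile 1: (1,2)->(0,0) = 3
Tile 7: (2,0)->(2,0) = 0
Tile 2: (2,1)->(0,1) = 2
Tile 4: (2,2)->(1,0) = 3
Sum: 3 + 0 + 2 + 0 + 3 + 0 + 2 + 3 = 13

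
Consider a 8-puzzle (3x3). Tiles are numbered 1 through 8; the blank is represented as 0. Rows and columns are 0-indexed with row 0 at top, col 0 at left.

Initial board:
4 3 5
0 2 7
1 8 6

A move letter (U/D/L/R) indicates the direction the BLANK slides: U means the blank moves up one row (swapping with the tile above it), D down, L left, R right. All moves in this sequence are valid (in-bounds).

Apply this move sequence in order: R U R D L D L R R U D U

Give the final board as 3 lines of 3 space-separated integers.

Answer: 4 5 7
2 8 0
1 6 3

Derivation:
After move 1 (R):
4 3 5
2 0 7
1 8 6

After move 2 (U):
4 0 5
2 3 7
1 8 6

After move 3 (R):
4 5 0
2 3 7
1 8 6

After move 4 (D):
4 5 7
2 3 0
1 8 6

After move 5 (L):
4 5 7
2 0 3
1 8 6

After move 6 (D):
4 5 7
2 8 3
1 0 6

After move 7 (L):
4 5 7
2 8 3
0 1 6

After move 8 (R):
4 5 7
2 8 3
1 0 6

After move 9 (R):
4 5 7
2 8 3
1 6 0

After move 10 (U):
4 5 7
2 8 0
1 6 3

After move 11 (D):
4 5 7
2 8 3
1 6 0

After move 12 (U):
4 5 7
2 8 0
1 6 3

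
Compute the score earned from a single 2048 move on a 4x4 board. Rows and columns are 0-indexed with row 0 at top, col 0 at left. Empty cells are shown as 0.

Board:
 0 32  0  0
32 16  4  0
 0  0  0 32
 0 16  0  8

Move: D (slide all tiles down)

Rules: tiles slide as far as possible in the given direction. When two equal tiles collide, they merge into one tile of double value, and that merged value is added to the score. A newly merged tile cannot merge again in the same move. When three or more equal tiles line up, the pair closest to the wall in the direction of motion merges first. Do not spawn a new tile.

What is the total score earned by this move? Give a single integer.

Slide down:
col 0: [0, 32, 0, 0] -> [0, 0, 0, 32]  score +0 (running 0)
col 1: [32, 16, 0, 16] -> [0, 0, 32, 32]  score +32 (running 32)
col 2: [0, 4, 0, 0] -> [0, 0, 0, 4]  score +0 (running 32)
col 3: [0, 0, 32, 8] -> [0, 0, 32, 8]  score +0 (running 32)
Board after move:
 0  0  0  0
 0  0  0  0
 0 32  0 32
32 32  4  8

Answer: 32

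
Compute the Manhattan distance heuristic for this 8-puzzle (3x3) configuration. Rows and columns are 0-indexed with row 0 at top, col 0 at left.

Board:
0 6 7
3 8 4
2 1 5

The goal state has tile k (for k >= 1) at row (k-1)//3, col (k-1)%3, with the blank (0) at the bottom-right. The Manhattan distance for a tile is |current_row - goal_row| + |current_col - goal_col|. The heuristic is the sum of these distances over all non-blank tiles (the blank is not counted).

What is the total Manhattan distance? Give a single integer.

Tile 6: (0,1)->(1,2) = 2
Tile 7: (0,2)->(2,0) = 4
Tile 3: (1,0)->(0,2) = 3
Tile 8: (1,1)->(2,1) = 1
Tile 4: (1,2)->(1,0) = 2
Tile 2: (2,0)->(0,1) = 3
Tile 1: (2,1)->(0,0) = 3
Tile 5: (2,2)->(1,1) = 2
Sum: 2 + 4 + 3 + 1 + 2 + 3 + 3 + 2 = 20

Answer: 20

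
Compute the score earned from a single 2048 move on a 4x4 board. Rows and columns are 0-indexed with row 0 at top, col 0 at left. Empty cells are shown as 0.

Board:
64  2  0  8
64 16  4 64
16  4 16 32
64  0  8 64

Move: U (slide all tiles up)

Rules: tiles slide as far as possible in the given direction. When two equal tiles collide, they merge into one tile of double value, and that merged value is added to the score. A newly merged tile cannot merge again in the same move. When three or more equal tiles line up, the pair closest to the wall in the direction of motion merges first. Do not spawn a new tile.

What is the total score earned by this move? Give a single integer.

Slide up:
col 0: [64, 64, 16, 64] -> [128, 16, 64, 0]  score +128 (running 128)
col 1: [2, 16, 4, 0] -> [2, 16, 4, 0]  score +0 (running 128)
col 2: [0, 4, 16, 8] -> [4, 16, 8, 0]  score +0 (running 128)
col 3: [8, 64, 32, 64] -> [8, 64, 32, 64]  score +0 (running 128)
Board after move:
128   2   4   8
 16  16  16  64
 64   4   8  32
  0   0   0  64

Answer: 128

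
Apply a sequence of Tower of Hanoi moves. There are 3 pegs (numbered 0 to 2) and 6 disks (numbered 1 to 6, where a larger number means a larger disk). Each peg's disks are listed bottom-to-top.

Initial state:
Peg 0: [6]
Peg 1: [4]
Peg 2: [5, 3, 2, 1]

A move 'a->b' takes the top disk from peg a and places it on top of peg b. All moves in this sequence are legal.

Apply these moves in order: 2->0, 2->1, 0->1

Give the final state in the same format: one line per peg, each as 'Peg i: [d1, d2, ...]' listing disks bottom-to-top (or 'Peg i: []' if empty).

Answer: Peg 0: [6]
Peg 1: [4, 2, 1]
Peg 2: [5, 3]

Derivation:
After move 1 (2->0):
Peg 0: [6, 1]
Peg 1: [4]
Peg 2: [5, 3, 2]

After move 2 (2->1):
Peg 0: [6, 1]
Peg 1: [4, 2]
Peg 2: [5, 3]

After move 3 (0->1):
Peg 0: [6]
Peg 1: [4, 2, 1]
Peg 2: [5, 3]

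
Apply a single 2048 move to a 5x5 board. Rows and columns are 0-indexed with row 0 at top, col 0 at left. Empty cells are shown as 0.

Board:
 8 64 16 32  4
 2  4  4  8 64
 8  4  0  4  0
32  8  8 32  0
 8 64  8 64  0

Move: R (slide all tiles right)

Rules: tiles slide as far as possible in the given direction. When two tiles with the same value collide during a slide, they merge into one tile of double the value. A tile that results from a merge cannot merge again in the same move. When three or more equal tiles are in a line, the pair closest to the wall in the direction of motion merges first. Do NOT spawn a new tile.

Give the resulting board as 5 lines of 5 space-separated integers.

Slide right:
row 0: [8, 64, 16, 32, 4] -> [8, 64, 16, 32, 4]
row 1: [2, 4, 4, 8, 64] -> [0, 2, 8, 8, 64]
row 2: [8, 4, 0, 4, 0] -> [0, 0, 0, 8, 8]
row 3: [32, 8, 8, 32, 0] -> [0, 0, 32, 16, 32]
row 4: [8, 64, 8, 64, 0] -> [0, 8, 64, 8, 64]

Answer:  8 64 16 32  4
 0  2  8  8 64
 0  0  0  8  8
 0  0 32 16 32
 0  8 64  8 64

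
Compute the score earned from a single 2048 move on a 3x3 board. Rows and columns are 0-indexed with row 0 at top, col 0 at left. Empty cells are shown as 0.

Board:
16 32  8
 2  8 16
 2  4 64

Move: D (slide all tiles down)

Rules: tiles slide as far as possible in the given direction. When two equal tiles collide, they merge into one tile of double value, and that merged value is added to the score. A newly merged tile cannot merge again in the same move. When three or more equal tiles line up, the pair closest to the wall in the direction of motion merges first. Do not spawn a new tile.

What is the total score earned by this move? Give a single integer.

Slide down:
col 0: [16, 2, 2] -> [0, 16, 4]  score +4 (running 4)
col 1: [32, 8, 4] -> [32, 8, 4]  score +0 (running 4)
col 2: [8, 16, 64] -> [8, 16, 64]  score +0 (running 4)
Board after move:
 0 32  8
16  8 16
 4  4 64

Answer: 4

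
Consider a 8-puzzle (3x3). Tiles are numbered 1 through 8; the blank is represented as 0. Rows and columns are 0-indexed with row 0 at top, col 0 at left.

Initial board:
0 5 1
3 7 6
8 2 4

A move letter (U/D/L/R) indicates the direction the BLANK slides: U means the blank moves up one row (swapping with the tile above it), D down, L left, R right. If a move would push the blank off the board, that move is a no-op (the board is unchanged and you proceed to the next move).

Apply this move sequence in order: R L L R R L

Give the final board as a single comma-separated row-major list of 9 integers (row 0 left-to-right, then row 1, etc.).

After move 1 (R):
5 0 1
3 7 6
8 2 4

After move 2 (L):
0 5 1
3 7 6
8 2 4

After move 3 (L):
0 5 1
3 7 6
8 2 4

After move 4 (R):
5 0 1
3 7 6
8 2 4

After move 5 (R):
5 1 0
3 7 6
8 2 4

After move 6 (L):
5 0 1
3 7 6
8 2 4

Answer: 5, 0, 1, 3, 7, 6, 8, 2, 4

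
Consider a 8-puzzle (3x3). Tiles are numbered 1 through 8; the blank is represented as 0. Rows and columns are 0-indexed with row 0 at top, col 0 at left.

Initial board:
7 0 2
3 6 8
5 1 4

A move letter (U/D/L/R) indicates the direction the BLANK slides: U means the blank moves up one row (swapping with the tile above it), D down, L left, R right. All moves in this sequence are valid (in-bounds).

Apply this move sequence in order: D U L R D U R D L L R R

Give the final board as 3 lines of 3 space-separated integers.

Answer: 7 2 8
3 6 0
5 1 4

Derivation:
After move 1 (D):
7 6 2
3 0 8
5 1 4

After move 2 (U):
7 0 2
3 6 8
5 1 4

After move 3 (L):
0 7 2
3 6 8
5 1 4

After move 4 (R):
7 0 2
3 6 8
5 1 4

After move 5 (D):
7 6 2
3 0 8
5 1 4

After move 6 (U):
7 0 2
3 6 8
5 1 4

After move 7 (R):
7 2 0
3 6 8
5 1 4

After move 8 (D):
7 2 8
3 6 0
5 1 4

After move 9 (L):
7 2 8
3 0 6
5 1 4

After move 10 (L):
7 2 8
0 3 6
5 1 4

After move 11 (R):
7 2 8
3 0 6
5 1 4

After move 12 (R):
7 2 8
3 6 0
5 1 4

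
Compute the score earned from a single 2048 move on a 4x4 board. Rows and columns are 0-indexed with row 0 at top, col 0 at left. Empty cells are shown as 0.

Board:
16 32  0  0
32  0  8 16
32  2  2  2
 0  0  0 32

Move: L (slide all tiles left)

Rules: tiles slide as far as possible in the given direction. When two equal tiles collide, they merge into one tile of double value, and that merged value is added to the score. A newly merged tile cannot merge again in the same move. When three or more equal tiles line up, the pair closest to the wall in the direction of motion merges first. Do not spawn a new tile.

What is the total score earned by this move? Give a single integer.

Slide left:
row 0: [16, 32, 0, 0] -> [16, 32, 0, 0]  score +0 (running 0)
row 1: [32, 0, 8, 16] -> [32, 8, 16, 0]  score +0 (running 0)
row 2: [32, 2, 2, 2] -> [32, 4, 2, 0]  score +4 (running 4)
row 3: [0, 0, 0, 32] -> [32, 0, 0, 0]  score +0 (running 4)
Board after move:
16 32  0  0
32  8 16  0
32  4  2  0
32  0  0  0

Answer: 4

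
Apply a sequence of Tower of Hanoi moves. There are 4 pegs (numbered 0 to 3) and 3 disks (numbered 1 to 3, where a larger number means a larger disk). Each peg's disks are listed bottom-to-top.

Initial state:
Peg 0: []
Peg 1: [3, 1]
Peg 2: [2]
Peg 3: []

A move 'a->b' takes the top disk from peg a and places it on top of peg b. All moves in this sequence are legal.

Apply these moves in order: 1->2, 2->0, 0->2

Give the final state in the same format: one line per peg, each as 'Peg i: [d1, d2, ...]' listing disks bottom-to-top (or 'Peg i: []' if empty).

Answer: Peg 0: []
Peg 1: [3]
Peg 2: [2, 1]
Peg 3: []

Derivation:
After move 1 (1->2):
Peg 0: []
Peg 1: [3]
Peg 2: [2, 1]
Peg 3: []

After move 2 (2->0):
Peg 0: [1]
Peg 1: [3]
Peg 2: [2]
Peg 3: []

After move 3 (0->2):
Peg 0: []
Peg 1: [3]
Peg 2: [2, 1]
Peg 3: []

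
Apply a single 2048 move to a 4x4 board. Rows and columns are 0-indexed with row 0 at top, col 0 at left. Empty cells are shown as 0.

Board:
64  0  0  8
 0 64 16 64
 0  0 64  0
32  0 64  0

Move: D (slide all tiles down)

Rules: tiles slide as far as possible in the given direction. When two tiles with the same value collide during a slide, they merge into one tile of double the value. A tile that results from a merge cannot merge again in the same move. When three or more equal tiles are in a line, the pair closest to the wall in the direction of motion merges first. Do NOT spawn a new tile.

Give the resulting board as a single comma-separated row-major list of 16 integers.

Slide down:
col 0: [64, 0, 0, 32] -> [0, 0, 64, 32]
col 1: [0, 64, 0, 0] -> [0, 0, 0, 64]
col 2: [0, 16, 64, 64] -> [0, 0, 16, 128]
col 3: [8, 64, 0, 0] -> [0, 0, 8, 64]

Answer: 0, 0, 0, 0, 0, 0, 0, 0, 64, 0, 16, 8, 32, 64, 128, 64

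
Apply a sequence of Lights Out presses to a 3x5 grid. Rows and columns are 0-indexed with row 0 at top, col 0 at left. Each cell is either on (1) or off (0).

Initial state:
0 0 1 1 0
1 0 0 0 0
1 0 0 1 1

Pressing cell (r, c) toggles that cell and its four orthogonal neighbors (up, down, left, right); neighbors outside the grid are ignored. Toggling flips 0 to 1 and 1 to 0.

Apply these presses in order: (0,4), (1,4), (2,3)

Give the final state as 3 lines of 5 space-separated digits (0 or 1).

After press 1 at (0,4):
0 0 1 0 1
1 0 0 0 1
1 0 0 1 1

After press 2 at (1,4):
0 0 1 0 0
1 0 0 1 0
1 0 0 1 0

After press 3 at (2,3):
0 0 1 0 0
1 0 0 0 0
1 0 1 0 1

Answer: 0 0 1 0 0
1 0 0 0 0
1 0 1 0 1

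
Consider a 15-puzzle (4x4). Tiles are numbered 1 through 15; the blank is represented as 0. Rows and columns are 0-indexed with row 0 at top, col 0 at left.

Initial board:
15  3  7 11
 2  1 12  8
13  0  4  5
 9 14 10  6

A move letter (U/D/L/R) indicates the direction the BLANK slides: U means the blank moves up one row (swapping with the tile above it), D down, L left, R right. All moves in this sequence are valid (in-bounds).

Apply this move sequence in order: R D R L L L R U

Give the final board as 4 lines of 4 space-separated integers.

After move 1 (R):
15  3  7 11
 2  1 12  8
13  4  0  5
 9 14 10  6

After move 2 (D):
15  3  7 11
 2  1 12  8
13  4 10  5
 9 14  0  6

After move 3 (R):
15  3  7 11
 2  1 12  8
13  4 10  5
 9 14  6  0

After move 4 (L):
15  3  7 11
 2  1 12  8
13  4 10  5
 9 14  0  6

After move 5 (L):
15  3  7 11
 2  1 12  8
13  4 10  5
 9  0 14  6

After move 6 (L):
15  3  7 11
 2  1 12  8
13  4 10  5
 0  9 14  6

After move 7 (R):
15  3  7 11
 2  1 12  8
13  4 10  5
 9  0 14  6

After move 8 (U):
15  3  7 11
 2  1 12  8
13  0 10  5
 9  4 14  6

Answer: 15  3  7 11
 2  1 12  8
13  0 10  5
 9  4 14  6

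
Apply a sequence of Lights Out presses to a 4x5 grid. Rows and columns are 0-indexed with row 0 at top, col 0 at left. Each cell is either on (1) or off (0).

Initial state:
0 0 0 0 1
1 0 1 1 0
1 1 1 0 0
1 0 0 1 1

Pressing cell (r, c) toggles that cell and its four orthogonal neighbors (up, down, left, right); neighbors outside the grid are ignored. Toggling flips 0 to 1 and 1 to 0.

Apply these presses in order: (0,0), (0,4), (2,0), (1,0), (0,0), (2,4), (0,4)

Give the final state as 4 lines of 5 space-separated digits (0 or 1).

After press 1 at (0,0):
1 1 0 0 1
0 0 1 1 0
1 1 1 0 0
1 0 0 1 1

After press 2 at (0,4):
1 1 0 1 0
0 0 1 1 1
1 1 1 0 0
1 0 0 1 1

After press 3 at (2,0):
1 1 0 1 0
1 0 1 1 1
0 0 1 0 0
0 0 0 1 1

After press 4 at (1,0):
0 1 0 1 0
0 1 1 1 1
1 0 1 0 0
0 0 0 1 1

After press 5 at (0,0):
1 0 0 1 0
1 1 1 1 1
1 0 1 0 0
0 0 0 1 1

After press 6 at (2,4):
1 0 0 1 0
1 1 1 1 0
1 0 1 1 1
0 0 0 1 0

After press 7 at (0,4):
1 0 0 0 1
1 1 1 1 1
1 0 1 1 1
0 0 0 1 0

Answer: 1 0 0 0 1
1 1 1 1 1
1 0 1 1 1
0 0 0 1 0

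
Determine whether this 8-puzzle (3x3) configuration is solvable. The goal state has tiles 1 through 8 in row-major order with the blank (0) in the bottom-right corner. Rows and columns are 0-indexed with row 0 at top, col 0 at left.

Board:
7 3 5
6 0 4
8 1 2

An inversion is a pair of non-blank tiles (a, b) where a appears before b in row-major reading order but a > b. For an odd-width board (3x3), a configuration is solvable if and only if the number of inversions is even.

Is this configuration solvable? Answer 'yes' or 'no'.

Inversions (pairs i<j in row-major order where tile[i] > tile[j] > 0): 18
18 is even, so the puzzle is solvable.

Answer: yes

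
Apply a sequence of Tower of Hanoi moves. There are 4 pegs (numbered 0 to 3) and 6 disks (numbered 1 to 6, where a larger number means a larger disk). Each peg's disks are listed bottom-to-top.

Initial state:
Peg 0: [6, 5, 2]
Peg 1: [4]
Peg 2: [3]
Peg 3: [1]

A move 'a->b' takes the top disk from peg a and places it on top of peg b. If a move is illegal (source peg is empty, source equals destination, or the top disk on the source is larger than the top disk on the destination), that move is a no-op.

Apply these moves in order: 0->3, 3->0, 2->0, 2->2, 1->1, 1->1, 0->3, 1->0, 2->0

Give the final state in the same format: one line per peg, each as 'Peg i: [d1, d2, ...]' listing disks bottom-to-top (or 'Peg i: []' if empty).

Answer: Peg 0: [6, 5, 2]
Peg 1: [4]
Peg 2: [3]
Peg 3: [1]

Derivation:
After move 1 (0->3):
Peg 0: [6, 5, 2]
Peg 1: [4]
Peg 2: [3]
Peg 3: [1]

After move 2 (3->0):
Peg 0: [6, 5, 2, 1]
Peg 1: [4]
Peg 2: [3]
Peg 3: []

After move 3 (2->0):
Peg 0: [6, 5, 2, 1]
Peg 1: [4]
Peg 2: [3]
Peg 3: []

After move 4 (2->2):
Peg 0: [6, 5, 2, 1]
Peg 1: [4]
Peg 2: [3]
Peg 3: []

After move 5 (1->1):
Peg 0: [6, 5, 2, 1]
Peg 1: [4]
Peg 2: [3]
Peg 3: []

After move 6 (1->1):
Peg 0: [6, 5, 2, 1]
Peg 1: [4]
Peg 2: [3]
Peg 3: []

After move 7 (0->3):
Peg 0: [6, 5, 2]
Peg 1: [4]
Peg 2: [3]
Peg 3: [1]

After move 8 (1->0):
Peg 0: [6, 5, 2]
Peg 1: [4]
Peg 2: [3]
Peg 3: [1]

After move 9 (2->0):
Peg 0: [6, 5, 2]
Peg 1: [4]
Peg 2: [3]
Peg 3: [1]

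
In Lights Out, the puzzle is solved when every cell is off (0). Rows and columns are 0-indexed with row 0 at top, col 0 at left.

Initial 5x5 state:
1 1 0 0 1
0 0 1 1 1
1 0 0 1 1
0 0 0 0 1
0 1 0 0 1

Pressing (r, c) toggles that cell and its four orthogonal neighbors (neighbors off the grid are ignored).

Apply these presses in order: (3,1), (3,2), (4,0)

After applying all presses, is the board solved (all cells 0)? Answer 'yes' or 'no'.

After press 1 at (3,1):
1 1 0 0 1
0 0 1 1 1
1 1 0 1 1
1 1 1 0 1
0 0 0 0 1

After press 2 at (3,2):
1 1 0 0 1
0 0 1 1 1
1 1 1 1 1
1 0 0 1 1
0 0 1 0 1

After press 3 at (4,0):
1 1 0 0 1
0 0 1 1 1
1 1 1 1 1
0 0 0 1 1
1 1 1 0 1

Lights still on: 17

Answer: no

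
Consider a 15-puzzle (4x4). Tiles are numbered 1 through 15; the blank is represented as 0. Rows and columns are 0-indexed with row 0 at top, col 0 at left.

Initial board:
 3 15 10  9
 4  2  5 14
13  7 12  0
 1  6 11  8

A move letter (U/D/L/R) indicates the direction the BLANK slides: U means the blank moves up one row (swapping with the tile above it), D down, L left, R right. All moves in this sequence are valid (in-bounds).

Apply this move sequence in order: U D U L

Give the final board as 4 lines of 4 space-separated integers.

After move 1 (U):
 3 15 10  9
 4  2  5  0
13  7 12 14
 1  6 11  8

After move 2 (D):
 3 15 10  9
 4  2  5 14
13  7 12  0
 1  6 11  8

After move 3 (U):
 3 15 10  9
 4  2  5  0
13  7 12 14
 1  6 11  8

After move 4 (L):
 3 15 10  9
 4  2  0  5
13  7 12 14
 1  6 11  8

Answer:  3 15 10  9
 4  2  0  5
13  7 12 14
 1  6 11  8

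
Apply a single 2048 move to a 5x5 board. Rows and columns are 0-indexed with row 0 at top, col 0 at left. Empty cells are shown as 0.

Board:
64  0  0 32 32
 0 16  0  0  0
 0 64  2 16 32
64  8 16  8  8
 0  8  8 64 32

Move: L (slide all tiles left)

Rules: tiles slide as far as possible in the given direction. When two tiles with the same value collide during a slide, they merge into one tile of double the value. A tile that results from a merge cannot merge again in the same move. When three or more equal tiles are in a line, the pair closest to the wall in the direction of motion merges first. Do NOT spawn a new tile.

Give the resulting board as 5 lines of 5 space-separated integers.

Answer: 64 64  0  0  0
16  0  0  0  0
64  2 16 32  0
64  8 16 16  0
16 64 32  0  0

Derivation:
Slide left:
row 0: [64, 0, 0, 32, 32] -> [64, 64, 0, 0, 0]
row 1: [0, 16, 0, 0, 0] -> [16, 0, 0, 0, 0]
row 2: [0, 64, 2, 16, 32] -> [64, 2, 16, 32, 0]
row 3: [64, 8, 16, 8, 8] -> [64, 8, 16, 16, 0]
row 4: [0, 8, 8, 64, 32] -> [16, 64, 32, 0, 0]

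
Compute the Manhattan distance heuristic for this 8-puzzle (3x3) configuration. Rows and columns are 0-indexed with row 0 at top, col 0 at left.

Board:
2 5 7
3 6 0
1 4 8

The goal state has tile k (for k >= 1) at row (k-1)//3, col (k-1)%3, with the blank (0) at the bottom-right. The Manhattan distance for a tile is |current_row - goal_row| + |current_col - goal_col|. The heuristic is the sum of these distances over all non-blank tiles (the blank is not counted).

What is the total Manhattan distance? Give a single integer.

Answer: 15

Derivation:
Tile 2: at (0,0), goal (0,1), distance |0-0|+|0-1| = 1
Tile 5: at (0,1), goal (1,1), distance |0-1|+|1-1| = 1
Tile 7: at (0,2), goal (2,0), distance |0-2|+|2-0| = 4
Tile 3: at (1,0), goal (0,2), distance |1-0|+|0-2| = 3
Tile 6: at (1,1), goal (1,2), distance |1-1|+|1-2| = 1
Tile 1: at (2,0), goal (0,0), distance |2-0|+|0-0| = 2
Tile 4: at (2,1), goal (1,0), distance |2-1|+|1-0| = 2
Tile 8: at (2,2), goal (2,1), distance |2-2|+|2-1| = 1
Sum: 1 + 1 + 4 + 3 + 1 + 2 + 2 + 1 = 15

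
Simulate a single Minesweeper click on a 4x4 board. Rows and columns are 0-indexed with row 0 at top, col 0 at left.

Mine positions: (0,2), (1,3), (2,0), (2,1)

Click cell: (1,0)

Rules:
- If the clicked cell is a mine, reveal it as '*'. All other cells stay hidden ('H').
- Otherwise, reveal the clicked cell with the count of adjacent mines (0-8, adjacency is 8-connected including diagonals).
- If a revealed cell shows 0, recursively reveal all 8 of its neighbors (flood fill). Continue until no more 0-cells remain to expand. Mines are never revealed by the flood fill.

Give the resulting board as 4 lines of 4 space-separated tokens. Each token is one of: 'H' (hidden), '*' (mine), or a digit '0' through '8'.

H H H H
2 H H H
H H H H
H H H H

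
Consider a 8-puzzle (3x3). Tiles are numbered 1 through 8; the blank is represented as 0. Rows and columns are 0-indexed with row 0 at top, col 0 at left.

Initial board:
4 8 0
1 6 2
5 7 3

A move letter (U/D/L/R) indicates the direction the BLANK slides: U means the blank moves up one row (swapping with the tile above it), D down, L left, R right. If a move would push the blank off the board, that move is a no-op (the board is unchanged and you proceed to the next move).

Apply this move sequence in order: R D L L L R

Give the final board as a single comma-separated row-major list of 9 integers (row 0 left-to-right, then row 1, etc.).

After move 1 (R):
4 8 0
1 6 2
5 7 3

After move 2 (D):
4 8 2
1 6 0
5 7 3

After move 3 (L):
4 8 2
1 0 6
5 7 3

After move 4 (L):
4 8 2
0 1 6
5 7 3

After move 5 (L):
4 8 2
0 1 6
5 7 3

After move 6 (R):
4 8 2
1 0 6
5 7 3

Answer: 4, 8, 2, 1, 0, 6, 5, 7, 3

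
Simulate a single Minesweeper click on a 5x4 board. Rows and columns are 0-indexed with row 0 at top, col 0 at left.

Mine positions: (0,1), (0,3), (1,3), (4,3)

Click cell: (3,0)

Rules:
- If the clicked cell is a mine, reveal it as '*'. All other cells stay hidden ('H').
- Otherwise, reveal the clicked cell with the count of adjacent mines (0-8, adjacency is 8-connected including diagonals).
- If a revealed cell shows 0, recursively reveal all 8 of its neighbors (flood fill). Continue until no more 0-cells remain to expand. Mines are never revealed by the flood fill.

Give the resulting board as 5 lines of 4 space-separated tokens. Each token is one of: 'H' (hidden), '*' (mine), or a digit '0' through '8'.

H H H H
1 1 3 H
0 0 1 H
0 0 1 H
0 0 1 H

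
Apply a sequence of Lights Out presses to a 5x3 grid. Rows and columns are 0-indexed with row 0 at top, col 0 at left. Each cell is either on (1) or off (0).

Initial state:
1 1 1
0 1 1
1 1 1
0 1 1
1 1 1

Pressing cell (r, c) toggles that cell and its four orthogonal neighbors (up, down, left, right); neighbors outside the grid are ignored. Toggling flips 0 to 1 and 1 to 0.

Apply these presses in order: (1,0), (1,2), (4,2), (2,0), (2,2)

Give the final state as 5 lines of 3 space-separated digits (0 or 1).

After press 1 at (1,0):
0 1 1
1 0 1
0 1 1
0 1 1
1 1 1

After press 2 at (1,2):
0 1 0
1 1 0
0 1 0
0 1 1
1 1 1

After press 3 at (4,2):
0 1 0
1 1 0
0 1 0
0 1 0
1 0 0

After press 4 at (2,0):
0 1 0
0 1 0
1 0 0
1 1 0
1 0 0

After press 5 at (2,2):
0 1 0
0 1 1
1 1 1
1 1 1
1 0 0

Answer: 0 1 0
0 1 1
1 1 1
1 1 1
1 0 0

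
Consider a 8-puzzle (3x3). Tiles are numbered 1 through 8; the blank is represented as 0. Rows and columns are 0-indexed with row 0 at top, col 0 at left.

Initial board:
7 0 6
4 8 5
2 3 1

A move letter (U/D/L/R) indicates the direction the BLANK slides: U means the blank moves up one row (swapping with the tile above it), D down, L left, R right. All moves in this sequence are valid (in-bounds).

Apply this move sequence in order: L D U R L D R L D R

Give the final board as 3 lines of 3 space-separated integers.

After move 1 (L):
0 7 6
4 8 5
2 3 1

After move 2 (D):
4 7 6
0 8 5
2 3 1

After move 3 (U):
0 7 6
4 8 5
2 3 1

After move 4 (R):
7 0 6
4 8 5
2 3 1

After move 5 (L):
0 7 6
4 8 5
2 3 1

After move 6 (D):
4 7 6
0 8 5
2 3 1

After move 7 (R):
4 7 6
8 0 5
2 3 1

After move 8 (L):
4 7 6
0 8 5
2 3 1

After move 9 (D):
4 7 6
2 8 5
0 3 1

After move 10 (R):
4 7 6
2 8 5
3 0 1

Answer: 4 7 6
2 8 5
3 0 1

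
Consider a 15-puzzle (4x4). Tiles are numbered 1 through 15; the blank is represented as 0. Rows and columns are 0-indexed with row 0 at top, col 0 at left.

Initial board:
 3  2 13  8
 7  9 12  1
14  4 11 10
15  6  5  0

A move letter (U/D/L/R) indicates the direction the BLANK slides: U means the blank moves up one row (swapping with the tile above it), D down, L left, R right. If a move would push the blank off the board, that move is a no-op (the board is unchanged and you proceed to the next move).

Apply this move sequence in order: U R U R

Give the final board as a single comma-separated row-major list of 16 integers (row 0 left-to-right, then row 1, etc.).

After move 1 (U):
 3  2 13  8
 7  9 12  1
14  4 11  0
15  6  5 10

After move 2 (R):
 3  2 13  8
 7  9 12  1
14  4 11  0
15  6  5 10

After move 3 (U):
 3  2 13  8
 7  9 12  0
14  4 11  1
15  6  5 10

After move 4 (R):
 3  2 13  8
 7  9 12  0
14  4 11  1
15  6  5 10

Answer: 3, 2, 13, 8, 7, 9, 12, 0, 14, 4, 11, 1, 15, 6, 5, 10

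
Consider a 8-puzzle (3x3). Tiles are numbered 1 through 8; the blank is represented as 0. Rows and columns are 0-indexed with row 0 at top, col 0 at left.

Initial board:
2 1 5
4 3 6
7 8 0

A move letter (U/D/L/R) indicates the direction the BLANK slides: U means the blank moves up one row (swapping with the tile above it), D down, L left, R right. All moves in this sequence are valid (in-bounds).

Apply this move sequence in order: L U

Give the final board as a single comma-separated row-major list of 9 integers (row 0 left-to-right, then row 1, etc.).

After move 1 (L):
2 1 5
4 3 6
7 0 8

After move 2 (U):
2 1 5
4 0 6
7 3 8

Answer: 2, 1, 5, 4, 0, 6, 7, 3, 8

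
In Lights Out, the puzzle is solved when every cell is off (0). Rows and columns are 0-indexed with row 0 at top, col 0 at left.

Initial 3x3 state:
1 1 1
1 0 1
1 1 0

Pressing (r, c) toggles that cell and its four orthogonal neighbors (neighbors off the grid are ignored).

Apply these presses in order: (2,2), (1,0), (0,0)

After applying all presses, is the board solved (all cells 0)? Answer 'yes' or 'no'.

After press 1 at (2,2):
1 1 1
1 0 0
1 0 1

After press 2 at (1,0):
0 1 1
0 1 0
0 0 1

After press 3 at (0,0):
1 0 1
1 1 0
0 0 1

Lights still on: 5

Answer: no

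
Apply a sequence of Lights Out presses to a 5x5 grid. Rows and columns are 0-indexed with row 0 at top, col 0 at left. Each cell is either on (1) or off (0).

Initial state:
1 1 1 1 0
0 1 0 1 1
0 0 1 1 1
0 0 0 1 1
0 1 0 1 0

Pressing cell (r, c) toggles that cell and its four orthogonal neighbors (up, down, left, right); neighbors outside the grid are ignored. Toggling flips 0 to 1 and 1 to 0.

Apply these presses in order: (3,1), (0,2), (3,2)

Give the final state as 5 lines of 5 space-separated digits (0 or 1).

After press 1 at (3,1):
1 1 1 1 0
0 1 0 1 1
0 1 1 1 1
1 1 1 1 1
0 0 0 1 0

After press 2 at (0,2):
1 0 0 0 0
0 1 1 1 1
0 1 1 1 1
1 1 1 1 1
0 0 0 1 0

After press 3 at (3,2):
1 0 0 0 0
0 1 1 1 1
0 1 0 1 1
1 0 0 0 1
0 0 1 1 0

Answer: 1 0 0 0 0
0 1 1 1 1
0 1 0 1 1
1 0 0 0 1
0 0 1 1 0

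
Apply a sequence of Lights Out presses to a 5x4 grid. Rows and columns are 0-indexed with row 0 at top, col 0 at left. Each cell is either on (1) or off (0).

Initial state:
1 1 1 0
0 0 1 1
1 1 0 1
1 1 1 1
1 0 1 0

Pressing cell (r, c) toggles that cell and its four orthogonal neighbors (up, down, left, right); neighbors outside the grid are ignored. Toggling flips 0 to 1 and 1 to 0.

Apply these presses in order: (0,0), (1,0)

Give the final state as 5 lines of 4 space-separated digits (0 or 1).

Answer: 1 0 1 0
0 1 1 1
0 1 0 1
1 1 1 1
1 0 1 0

Derivation:
After press 1 at (0,0):
0 0 1 0
1 0 1 1
1 1 0 1
1 1 1 1
1 0 1 0

After press 2 at (1,0):
1 0 1 0
0 1 1 1
0 1 0 1
1 1 1 1
1 0 1 0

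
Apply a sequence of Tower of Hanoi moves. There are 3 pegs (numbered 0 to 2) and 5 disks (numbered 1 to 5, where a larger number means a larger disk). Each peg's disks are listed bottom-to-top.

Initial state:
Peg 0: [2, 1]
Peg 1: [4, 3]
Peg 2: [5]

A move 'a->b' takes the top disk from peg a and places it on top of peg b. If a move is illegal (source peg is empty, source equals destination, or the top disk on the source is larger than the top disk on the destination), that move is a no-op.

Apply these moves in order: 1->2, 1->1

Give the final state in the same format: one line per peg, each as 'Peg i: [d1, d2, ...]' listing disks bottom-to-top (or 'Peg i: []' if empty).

After move 1 (1->2):
Peg 0: [2, 1]
Peg 1: [4]
Peg 2: [5, 3]

After move 2 (1->1):
Peg 0: [2, 1]
Peg 1: [4]
Peg 2: [5, 3]

Answer: Peg 0: [2, 1]
Peg 1: [4]
Peg 2: [5, 3]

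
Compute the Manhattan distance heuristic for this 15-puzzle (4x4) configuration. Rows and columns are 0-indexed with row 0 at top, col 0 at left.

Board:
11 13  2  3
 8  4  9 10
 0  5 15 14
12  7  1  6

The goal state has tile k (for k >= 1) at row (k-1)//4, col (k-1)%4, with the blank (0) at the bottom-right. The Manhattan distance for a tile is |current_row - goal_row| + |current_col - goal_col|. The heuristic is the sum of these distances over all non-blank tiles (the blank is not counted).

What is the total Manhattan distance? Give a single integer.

Answer: 44

Derivation:
Tile 11: (0,0)->(2,2) = 4
Tile 13: (0,1)->(3,0) = 4
Tile 2: (0,2)->(0,1) = 1
Tile 3: (0,3)->(0,2) = 1
Tile 8: (1,0)->(1,3) = 3
Tile 4: (1,1)->(0,3) = 3
Tile 9: (1,2)->(2,0) = 3
Tile 10: (1,3)->(2,1) = 3
Tile 5: (2,1)->(1,0) = 2
Tile 15: (2,2)->(3,2) = 1
Tile 14: (2,3)->(3,1) = 3
Tile 12: (3,0)->(2,3) = 4
Tile 7: (3,1)->(1,2) = 3
Tile 1: (3,2)->(0,0) = 5
Tile 6: (3,3)->(1,1) = 4
Sum: 4 + 4 + 1 + 1 + 3 + 3 + 3 + 3 + 2 + 1 + 3 + 4 + 3 + 5 + 4 = 44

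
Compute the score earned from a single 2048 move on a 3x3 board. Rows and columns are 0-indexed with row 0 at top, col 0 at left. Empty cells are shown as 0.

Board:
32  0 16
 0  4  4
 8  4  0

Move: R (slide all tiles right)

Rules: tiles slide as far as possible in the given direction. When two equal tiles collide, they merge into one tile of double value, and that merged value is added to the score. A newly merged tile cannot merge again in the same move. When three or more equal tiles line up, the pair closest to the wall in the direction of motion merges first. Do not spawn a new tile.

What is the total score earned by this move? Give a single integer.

Answer: 8

Derivation:
Slide right:
row 0: [32, 0, 16] -> [0, 32, 16]  score +0 (running 0)
row 1: [0, 4, 4] -> [0, 0, 8]  score +8 (running 8)
row 2: [8, 4, 0] -> [0, 8, 4]  score +0 (running 8)
Board after move:
 0 32 16
 0  0  8
 0  8  4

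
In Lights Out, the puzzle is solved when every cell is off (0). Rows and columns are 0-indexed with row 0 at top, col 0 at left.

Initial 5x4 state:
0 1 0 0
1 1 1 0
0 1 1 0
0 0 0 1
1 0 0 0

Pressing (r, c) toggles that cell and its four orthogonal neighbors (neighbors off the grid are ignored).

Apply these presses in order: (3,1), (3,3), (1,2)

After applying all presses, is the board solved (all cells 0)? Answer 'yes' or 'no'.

Answer: no

Derivation:
After press 1 at (3,1):
0 1 0 0
1 1 1 0
0 0 1 0
1 1 1 1
1 1 0 0

After press 2 at (3,3):
0 1 0 0
1 1 1 0
0 0 1 1
1 1 0 0
1 1 0 1

After press 3 at (1,2):
0 1 1 0
1 0 0 1
0 0 0 1
1 1 0 0
1 1 0 1

Lights still on: 10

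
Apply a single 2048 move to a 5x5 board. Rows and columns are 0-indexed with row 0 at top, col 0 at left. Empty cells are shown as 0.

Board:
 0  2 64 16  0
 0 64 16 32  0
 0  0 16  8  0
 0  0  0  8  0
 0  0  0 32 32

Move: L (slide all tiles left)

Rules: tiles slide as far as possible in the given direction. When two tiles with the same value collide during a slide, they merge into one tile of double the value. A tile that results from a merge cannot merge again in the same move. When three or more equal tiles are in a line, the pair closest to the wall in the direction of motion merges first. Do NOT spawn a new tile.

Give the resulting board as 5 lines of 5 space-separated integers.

Answer:  2 64 16  0  0
64 16 32  0  0
16  8  0  0  0
 8  0  0  0  0
64  0  0  0  0

Derivation:
Slide left:
row 0: [0, 2, 64, 16, 0] -> [2, 64, 16, 0, 0]
row 1: [0, 64, 16, 32, 0] -> [64, 16, 32, 0, 0]
row 2: [0, 0, 16, 8, 0] -> [16, 8, 0, 0, 0]
row 3: [0, 0, 0, 8, 0] -> [8, 0, 0, 0, 0]
row 4: [0, 0, 0, 32, 32] -> [64, 0, 0, 0, 0]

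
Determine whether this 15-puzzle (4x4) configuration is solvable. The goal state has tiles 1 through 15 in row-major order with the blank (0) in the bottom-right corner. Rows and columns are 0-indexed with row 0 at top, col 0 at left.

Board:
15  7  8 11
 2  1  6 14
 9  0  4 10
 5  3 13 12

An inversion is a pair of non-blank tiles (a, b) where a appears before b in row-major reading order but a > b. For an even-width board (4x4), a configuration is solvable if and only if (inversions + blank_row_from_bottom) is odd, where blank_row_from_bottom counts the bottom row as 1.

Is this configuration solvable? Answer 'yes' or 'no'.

Answer: yes

Derivation:
Inversions: 53
Blank is in row 2 (0-indexed from top), which is row 2 counting from the bottom (bottom = 1).
53 + 2 = 55, which is odd, so the puzzle is solvable.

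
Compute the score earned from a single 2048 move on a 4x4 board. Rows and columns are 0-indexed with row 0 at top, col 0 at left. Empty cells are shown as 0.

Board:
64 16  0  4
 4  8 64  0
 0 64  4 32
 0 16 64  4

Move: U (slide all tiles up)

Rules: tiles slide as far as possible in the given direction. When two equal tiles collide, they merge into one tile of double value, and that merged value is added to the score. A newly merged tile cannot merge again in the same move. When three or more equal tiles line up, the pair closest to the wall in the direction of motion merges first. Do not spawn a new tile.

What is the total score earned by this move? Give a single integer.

Slide up:
col 0: [64, 4, 0, 0] -> [64, 4, 0, 0]  score +0 (running 0)
col 1: [16, 8, 64, 16] -> [16, 8, 64, 16]  score +0 (running 0)
col 2: [0, 64, 4, 64] -> [64, 4, 64, 0]  score +0 (running 0)
col 3: [4, 0, 32, 4] -> [4, 32, 4, 0]  score +0 (running 0)
Board after move:
64 16 64  4
 4  8  4 32
 0 64 64  4
 0 16  0  0

Answer: 0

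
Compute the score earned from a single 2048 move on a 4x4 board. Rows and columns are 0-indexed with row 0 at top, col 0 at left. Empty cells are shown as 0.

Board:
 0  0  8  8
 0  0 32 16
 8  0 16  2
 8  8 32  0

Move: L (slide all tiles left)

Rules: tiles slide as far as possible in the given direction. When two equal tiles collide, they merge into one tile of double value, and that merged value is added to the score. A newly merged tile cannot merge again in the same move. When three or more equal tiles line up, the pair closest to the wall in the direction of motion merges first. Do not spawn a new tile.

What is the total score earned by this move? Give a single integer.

Slide left:
row 0: [0, 0, 8, 8] -> [16, 0, 0, 0]  score +16 (running 16)
row 1: [0, 0, 32, 16] -> [32, 16, 0, 0]  score +0 (running 16)
row 2: [8, 0, 16, 2] -> [8, 16, 2, 0]  score +0 (running 16)
row 3: [8, 8, 32, 0] -> [16, 32, 0, 0]  score +16 (running 32)
Board after move:
16  0  0  0
32 16  0  0
 8 16  2  0
16 32  0  0

Answer: 32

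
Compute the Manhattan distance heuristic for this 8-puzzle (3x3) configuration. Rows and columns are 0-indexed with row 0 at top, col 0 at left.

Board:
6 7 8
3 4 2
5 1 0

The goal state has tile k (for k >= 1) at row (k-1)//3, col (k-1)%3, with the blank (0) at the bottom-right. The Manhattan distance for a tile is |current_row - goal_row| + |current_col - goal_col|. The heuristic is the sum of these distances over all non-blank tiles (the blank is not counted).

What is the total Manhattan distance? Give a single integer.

Answer: 20

Derivation:
Tile 6: (0,0)->(1,2) = 3
Tile 7: (0,1)->(2,0) = 3
Tile 8: (0,2)->(2,1) = 3
Tile 3: (1,0)->(0,2) = 3
Tile 4: (1,1)->(1,0) = 1
Tile 2: (1,2)->(0,1) = 2
Tile 5: (2,0)->(1,1) = 2
Tile 1: (2,1)->(0,0) = 3
Sum: 3 + 3 + 3 + 3 + 1 + 2 + 2 + 3 = 20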